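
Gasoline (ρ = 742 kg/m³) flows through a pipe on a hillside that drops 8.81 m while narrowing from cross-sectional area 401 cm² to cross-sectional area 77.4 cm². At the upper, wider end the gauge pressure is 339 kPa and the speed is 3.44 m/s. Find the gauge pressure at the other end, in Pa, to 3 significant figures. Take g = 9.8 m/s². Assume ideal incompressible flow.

P₂ = 290000 Pa

The volume flow rate is constant, so v₂ = (A₁/A₂)v₁ = (401/77.4)·3.44 = 17.8 m/s.
Applying Bernoulli between the two ends and solving for P₂: P₂ = P₁ + ½ρ(v₁² − v₂²) − ρgΔh.
P₂ = 339000 + ½·742·(3.44² − 17.8²) − 742·9.8·(−8.81) = 339000 + (-113000) − (-64100) = 290000 Pa.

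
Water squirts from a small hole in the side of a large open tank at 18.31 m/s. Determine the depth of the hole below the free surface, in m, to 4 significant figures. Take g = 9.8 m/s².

h = 17.10 m

For a small hole in a large open tank, ½v² = gh, giving h = v²/(2g).
h = 18.31²/(2·9.8) = 335.3/19.60 = 17.10 m.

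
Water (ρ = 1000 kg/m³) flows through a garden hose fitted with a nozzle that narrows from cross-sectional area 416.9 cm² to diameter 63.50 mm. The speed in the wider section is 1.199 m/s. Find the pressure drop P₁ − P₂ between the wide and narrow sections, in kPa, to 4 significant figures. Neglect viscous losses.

By continuity, v₂ = v₁·A₁/A₂ = 1.199·(416.9/31.67) = 15.78 m/s.
With no height change, Bernoulli's equation is P₁ + ½ρv₁² = P₂ + ½ρv₂².
P₁ − P₂ = ½·1000·(15.78² − 1.199²) = ½·1000·247.7 = 123800 Pa.

ΔP = 123.8 kPa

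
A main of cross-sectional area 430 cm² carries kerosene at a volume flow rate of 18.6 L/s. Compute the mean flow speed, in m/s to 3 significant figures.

Q = 18.6 L/s = 0.0186 m³/s.
v = Q/A = 0.0186 / 0.0430 = 0.433 m/s.

v ≈ 0.433 m/s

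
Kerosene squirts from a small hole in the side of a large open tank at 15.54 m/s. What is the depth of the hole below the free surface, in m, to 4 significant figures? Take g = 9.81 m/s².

h ≈ 12.31 m

Inverting v = √(2gh) gives h = v² / 2g.
h = 15.54²/(2·9.81) = 241.5/19.62 = 12.31 m.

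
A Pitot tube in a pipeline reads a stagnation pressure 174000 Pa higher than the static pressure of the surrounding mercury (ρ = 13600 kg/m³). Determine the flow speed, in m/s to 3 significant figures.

v ≈ 5.06 m/s

The dynamic pressure equals the rise in static pressure at the stagnation point: ΔP = ½ρv².
v = √(2ΔP/ρ) = √(2·174000/13600) = 5.06 m/s.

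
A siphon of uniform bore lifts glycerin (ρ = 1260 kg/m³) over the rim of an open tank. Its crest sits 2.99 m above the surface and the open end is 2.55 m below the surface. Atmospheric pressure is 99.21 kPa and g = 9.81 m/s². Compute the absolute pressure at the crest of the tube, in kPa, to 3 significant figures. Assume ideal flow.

P_top ≈ 30.7 kPa

The outlet speed comes from Torricelli: v = √(2g·2.55) = 7.07 m/s.
Continuity keeps v the same throughout the tube; from surface to crest, P_atm + 0 = P_top + ½ρv² + ρg·h_top.
P_top = 99210 − ½·1260·7.07² − 1260·9.81·2.99 = 30700 Pa.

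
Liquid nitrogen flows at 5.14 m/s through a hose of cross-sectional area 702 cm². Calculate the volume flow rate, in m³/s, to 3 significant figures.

Q = A·v = 0.0702 m² × 5.14 m/s = 0.361 m³/s.

Q = 0.361 m³/s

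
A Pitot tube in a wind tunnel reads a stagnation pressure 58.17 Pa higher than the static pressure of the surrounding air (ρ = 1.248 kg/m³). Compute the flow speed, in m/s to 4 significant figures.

At the stagnation point the flow is brought to rest, so Bernoulli gives P_stag − P_static = ½ρv².
v = √(2ΔP/ρ) = √(2·58.17/1.248) = 9.655 m/s.

9.655 m/s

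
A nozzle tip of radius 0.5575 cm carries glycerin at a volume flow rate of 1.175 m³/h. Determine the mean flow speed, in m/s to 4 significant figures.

v ≈ 3.343 m/s

Q = 1.175 m³/h = 0.0003264 m³/s.
v = Q/A = 0.0003264 / 0.00009764 = 3.343 m/s.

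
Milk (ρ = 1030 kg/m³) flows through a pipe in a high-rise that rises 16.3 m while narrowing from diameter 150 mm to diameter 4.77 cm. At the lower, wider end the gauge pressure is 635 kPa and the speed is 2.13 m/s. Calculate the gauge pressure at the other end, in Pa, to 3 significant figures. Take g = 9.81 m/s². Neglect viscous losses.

Mass conservation (A₁v₁ = A₂v₂) gives v₂ = 2.13 × 177/17.9 = 21.1 m/s.
Bernoulli: P₁ + ½ρv₁² + ρg h₁ = P₂ + ½ρv₂² + ρg h₂, so P₂ = P₁ + ½ρ(v₁² − v₂²) − ρg(h₂ − h₁).
P₂ = 635000 + ½·1030·(2.13² − 21.1²) − 1030·9.81·(+16.3) = 635000 + (-226000) − (165000) = 244000 Pa.

P₂ = 244000 Pa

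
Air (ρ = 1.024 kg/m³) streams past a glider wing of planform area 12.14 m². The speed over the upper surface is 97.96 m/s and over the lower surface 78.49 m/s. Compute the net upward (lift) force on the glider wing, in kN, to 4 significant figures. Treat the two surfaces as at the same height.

F = 21.35 kN

With equal heights on the two surfaces, Bernoulli gives P_lower − P_upper = ½ρ(v_upper² − v_lower²).
ΔP = ½·1.024·(97.96² − 78.49²) = 1759 Pa.
Lift = ΔP · A = 1759 × 12.14 = 21350 N.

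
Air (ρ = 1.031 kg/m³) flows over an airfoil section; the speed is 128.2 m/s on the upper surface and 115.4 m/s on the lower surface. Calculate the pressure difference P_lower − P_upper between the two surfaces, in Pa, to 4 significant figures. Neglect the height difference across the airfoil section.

ΔP ≈ 1607 Pa

The pressure is lower where the speed is higher: ΔP = ½ρ(v_up² − v_low²).
ΔP = ½·1.031·(128.2² − 115.4²) = 1607 Pa.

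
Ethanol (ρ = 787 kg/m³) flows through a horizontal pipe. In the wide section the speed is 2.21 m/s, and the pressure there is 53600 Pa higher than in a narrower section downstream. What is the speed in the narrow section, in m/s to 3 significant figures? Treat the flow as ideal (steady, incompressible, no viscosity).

v₂ ≈ 11.9 m/s

With h₁ = h₂, rearranging Bernoulli gives v₂ = √(v₁² + 2ΔP/ρ).
v₂ = √(2.21² + 2·53600/787) = √(4.88 + 136) = 11.9 m/s.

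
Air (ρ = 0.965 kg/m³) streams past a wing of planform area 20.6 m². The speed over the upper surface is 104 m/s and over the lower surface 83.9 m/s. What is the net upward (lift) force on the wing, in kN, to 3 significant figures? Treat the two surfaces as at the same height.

F ≈ 37.5 kN

With equal heights on the two surfaces, Bernoulli gives P_lower − P_upper = ½ρ(v_upper² − v_lower²).
ΔP = ½·0.965·(104² − 83.9²) = 1820 Pa.
Lift = ΔP · A = 1820 × 20.6 = 37500 N.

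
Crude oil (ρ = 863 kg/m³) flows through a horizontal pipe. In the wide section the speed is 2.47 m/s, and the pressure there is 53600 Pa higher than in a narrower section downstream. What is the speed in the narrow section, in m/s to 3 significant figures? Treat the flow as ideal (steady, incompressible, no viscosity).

Horizontal Bernoulli: P₁ + ½ρv₁² = P₂ + ½ρv₂², so v₂² = v₁² + 2(P₁ − P₂)/ρ.
v₂ = √(2.47² + 2·53600/863) = √(6.10 + 124) = 11.4 m/s.

v₂ ≈ 11.4 m/s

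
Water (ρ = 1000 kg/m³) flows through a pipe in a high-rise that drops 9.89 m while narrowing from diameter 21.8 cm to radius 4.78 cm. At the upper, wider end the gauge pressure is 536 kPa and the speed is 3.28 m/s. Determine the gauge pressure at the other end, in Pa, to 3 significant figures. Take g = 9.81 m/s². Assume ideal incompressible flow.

Mass conservation (A₁v₁ = A₂v₂) gives v₂ = 3.28 × 373/71.8 = 17.1 m/s.
Applying Bernoulli between the two ends and solving for P₂: P₂ = P₁ + ½ρ(v₁² − v₂²) − ρgΔh.
P₂ = 536000 + ½·1000·(3.28² − 17.1²) − 1000·9.81·(−9.89) = 536000 + (-140000) − (-97000) = 493000 Pa.

P₂ ≈ 493000 Pa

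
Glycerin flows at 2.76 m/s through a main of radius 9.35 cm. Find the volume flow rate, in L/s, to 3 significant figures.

Q = 75.8 L/s

Q = A·v = 0.0275 m² × 2.76 m/s = 0.0758 m³/s.
Converting: 0.0758 m³/s × 1000 = 75.8 L/s.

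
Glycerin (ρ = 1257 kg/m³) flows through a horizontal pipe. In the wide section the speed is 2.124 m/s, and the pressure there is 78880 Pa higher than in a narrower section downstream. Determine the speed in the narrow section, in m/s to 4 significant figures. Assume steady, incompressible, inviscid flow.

11.40 m/s

With h₁ = h₂, rearranging Bernoulli gives v₂ = √(v₁² + 2ΔP/ρ).
v₂ = √(2.124² + 2·78880/1257) = √(4.511 + 125.5) = 11.40 m/s.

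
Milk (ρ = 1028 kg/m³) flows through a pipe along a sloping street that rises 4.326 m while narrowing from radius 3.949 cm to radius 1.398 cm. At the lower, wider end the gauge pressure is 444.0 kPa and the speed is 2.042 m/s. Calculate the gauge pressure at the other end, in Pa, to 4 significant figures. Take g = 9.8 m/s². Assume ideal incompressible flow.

P₂ = 266100 Pa

Continuity gives A₁v₁ = A₂v₂, so v₂ = (48.99 cm²)/(6.140 cm²) × 2.042 m/s = 16.29 m/s.
Applying Bernoulli between the two ends and solving for P₂: P₂ = P₁ + ½ρ(v₁² − v₂²) − ρgΔh.
P₂ = 444000 + ½·1028·(2.042² − 16.29²) − 1028·9.8·(+4.326) = 444000 + (-134300) − (43580) = 266100 Pa.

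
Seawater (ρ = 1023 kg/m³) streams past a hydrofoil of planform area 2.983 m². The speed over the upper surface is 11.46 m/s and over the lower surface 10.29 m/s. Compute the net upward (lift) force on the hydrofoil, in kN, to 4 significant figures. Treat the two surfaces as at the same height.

The faster flow above has the lower pressure; Bernoulli (same height) gives ΔP = ½ρ(v_up² − v_low²).
ΔP = ½·1023·(11.46² − 10.29²) = 13020 Pa.
Lift = ΔP · A = 13020 × 2.983 = 38830 N.

F = 38.83 kN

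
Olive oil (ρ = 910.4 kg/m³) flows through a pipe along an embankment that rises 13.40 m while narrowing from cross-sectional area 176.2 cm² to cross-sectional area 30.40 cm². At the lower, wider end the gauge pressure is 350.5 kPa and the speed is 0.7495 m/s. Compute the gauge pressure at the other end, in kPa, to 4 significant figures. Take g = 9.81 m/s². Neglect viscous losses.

Continuity gives A₁v₁ = A₂v₂, so v₂ = (176.2 cm²)/(30.40 cm²) × 0.7495 m/s = 4.344 m/s.
Bernoulli: P₁ + ½ρv₁² + ρg h₁ = P₂ + ½ρv₂² + ρg h₂, so P₂ = P₁ + ½ρ(v₁² − v₂²) − ρg(h₂ − h₁).
P₂ = 350500 + ½·910.4·(0.7495² − 4.344²) − 910.4·9.81·(+13.40) = 350500 + (-8335) − (119700) = 222500 Pa.

P₂ ≈ 222.5 kPa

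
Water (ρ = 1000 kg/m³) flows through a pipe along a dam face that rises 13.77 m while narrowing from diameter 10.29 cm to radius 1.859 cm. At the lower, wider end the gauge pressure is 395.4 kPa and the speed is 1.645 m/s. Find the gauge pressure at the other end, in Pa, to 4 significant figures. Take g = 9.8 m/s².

P₂ ≈ 182400 Pa

The volume flow rate is constant, so v₂ = (A₁/A₂)v₁ = (83.16/10.86)·1.645 = 12.60 m/s.
Bernoulli: P₁ + ½ρv₁² + ρg h₁ = P₂ + ½ρv₂² + ρg h₂, so P₂ = P₁ + ½ρ(v₁² − v₂²) − ρg(h₂ − h₁).
P₂ = 395400 + ½·1000·(1.645² − 12.60²) − 1000·9.8·(+13.77) = 395400 + (-78030) − (134900) = 182400 Pa.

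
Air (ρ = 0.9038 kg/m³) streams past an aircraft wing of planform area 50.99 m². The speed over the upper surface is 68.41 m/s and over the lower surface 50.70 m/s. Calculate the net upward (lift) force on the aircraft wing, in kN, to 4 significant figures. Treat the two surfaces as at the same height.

F = 48.61 kN

With equal heights on the two surfaces, Bernoulli gives P_lower − P_upper = ½ρ(v_upper² − v_lower²).
ΔP = ½·0.9038·(68.41² − 50.70²) = 953.3 Pa.
Lift = ΔP · A = 953.3 × 50.99 = 48610 N.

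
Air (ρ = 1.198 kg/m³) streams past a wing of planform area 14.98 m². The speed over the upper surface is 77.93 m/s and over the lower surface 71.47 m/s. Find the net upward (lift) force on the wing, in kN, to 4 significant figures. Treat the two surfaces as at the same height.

8.660 kN

The faster flow above has the lower pressure; Bernoulli (same height) gives ΔP = ½ρ(v_up² − v_low²).
ΔP = ½·1.198·(77.93² − 71.47²) = 578.1 Pa.
Lift = ΔP · A = 578.1 × 14.98 = 8660 N.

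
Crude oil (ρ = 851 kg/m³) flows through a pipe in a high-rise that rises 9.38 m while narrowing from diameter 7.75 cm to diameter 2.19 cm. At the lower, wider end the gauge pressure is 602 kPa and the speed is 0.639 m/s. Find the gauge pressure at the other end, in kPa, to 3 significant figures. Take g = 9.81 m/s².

P₂ ≈ 497 kPa

By continuity, v₂ = v₁·A₁/A₂ = 0.639·(47.2/3.77) = 8.00 m/s.
Energy conservation along the streamline gives P₂ = P₁ − ½ρ(v₂² − v₁²) − ρg(h₂ − h₁).
P₂ = 602000 + ½·851·(0.639² − 8.00²) − 851·9.81·(+9.38) = 602000 + (-27100) − (78300) = 497000 Pa.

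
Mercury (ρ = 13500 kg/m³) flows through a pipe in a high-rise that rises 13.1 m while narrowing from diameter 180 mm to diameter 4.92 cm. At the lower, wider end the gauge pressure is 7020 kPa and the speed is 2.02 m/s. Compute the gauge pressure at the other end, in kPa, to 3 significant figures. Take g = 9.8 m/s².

Mass conservation (A₁v₁ = A₂v₂) gives v₂ = 2.02 × 254/19.0 = 27.0 m/s.
Bernoulli: P₁ + ½ρv₁² + ρg h₁ = P₂ + ½ρv₂² + ρg h₂, so P₂ = P₁ + ½ρ(v₁² − v₂²) − ρg(h₂ − h₁).
P₂ = 7020000 + ½·13500·(2.02² − 27.0²) − 13500·9.8·(+13.1) = 7020000 + (-4910000) − (1730000) = 380000 Pa.

P₂ ≈ 380 kPa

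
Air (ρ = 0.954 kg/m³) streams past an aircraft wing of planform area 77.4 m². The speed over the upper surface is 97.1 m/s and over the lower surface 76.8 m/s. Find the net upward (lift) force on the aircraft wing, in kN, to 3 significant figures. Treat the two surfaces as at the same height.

F = 130 kN

The faster flow above has the lower pressure; Bernoulli (same height) gives ΔP = ½ρ(v_up² − v_low²).
ΔP = ½·0.954·(97.1² − 76.8²) = 1680 Pa.
Lift = ΔP · A = 1680 × 77.4 = 130000 N.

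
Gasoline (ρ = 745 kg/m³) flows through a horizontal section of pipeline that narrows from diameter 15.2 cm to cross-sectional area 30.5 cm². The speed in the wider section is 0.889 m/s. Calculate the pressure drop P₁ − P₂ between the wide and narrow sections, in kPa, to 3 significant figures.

The volume flow rate is constant, so v₂ = (A₁/A₂)v₁ = (181/30.5)·0.889 = 5.29 m/s.
The pipe is horizontal, so Bernoulli reduces to P₁ + ½ρv₁² = P₂ + ½ρv₂².
P₁ − P₂ = ½·745·(5.29² − 0.889²) = ½·745·27.2 = 10100 Pa.

ΔP = 10.1 kPa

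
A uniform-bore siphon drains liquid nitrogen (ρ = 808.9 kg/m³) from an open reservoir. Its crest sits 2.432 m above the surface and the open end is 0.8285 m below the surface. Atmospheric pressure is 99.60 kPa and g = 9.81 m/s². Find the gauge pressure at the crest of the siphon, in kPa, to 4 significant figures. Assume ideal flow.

P_gauge ≈ -25.87 kPa

From the surface to the outlet (both open to atmosphere, surface at rest): v = √(2g·h_out) = √(2·9.81·0.8285) = 4.032 m/s.
Continuity keeps v the same throughout the tube; from surface to crest, P_atm + 0 = P_top + ½ρv² + ρg·h_top.
P_top = 99600 − ½·808.9·4.032² − 808.9·9.81·2.432 = 73730 Pa. So P_gauge = P_top − P_atm = -25870 Pa.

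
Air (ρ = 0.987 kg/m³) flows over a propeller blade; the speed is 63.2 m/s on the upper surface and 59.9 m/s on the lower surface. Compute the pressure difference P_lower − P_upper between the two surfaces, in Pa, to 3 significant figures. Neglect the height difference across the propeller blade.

Bernoulli (same height): P_lower − P_upper = ½ρ(v_upper² − v_lower²).
ΔP = ½·0.987·(63.2² − 59.9²) = 200 Pa.

ΔP = 200 Pa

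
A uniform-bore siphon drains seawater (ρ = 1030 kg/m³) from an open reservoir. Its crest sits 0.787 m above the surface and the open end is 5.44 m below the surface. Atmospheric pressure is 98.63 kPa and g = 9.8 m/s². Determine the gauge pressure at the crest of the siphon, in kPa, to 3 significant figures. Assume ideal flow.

Bernoulli surface→outlet gives ½v² = g·h_out, so v = √(2·9.8·5.44) = 10.3 m/s.
Continuity keeps v the same throughout the tube; from surface to crest, P_atm + 0 = P_top + ½ρv² + ρg·h_top.
P_top = 98630 − ½·1030·10.3² − 1030·9.8·0.787 = 35800 Pa. So P_gauge = P_top − P_atm = -62900 Pa.

P_gauge ≈ -62.9 kPa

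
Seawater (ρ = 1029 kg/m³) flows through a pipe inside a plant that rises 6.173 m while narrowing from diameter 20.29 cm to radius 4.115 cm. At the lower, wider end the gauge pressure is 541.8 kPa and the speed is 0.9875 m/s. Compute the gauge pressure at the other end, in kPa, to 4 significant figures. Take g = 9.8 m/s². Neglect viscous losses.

P₂ = 461.5 kPa

By continuity, v₂ = v₁·A₁/A₂ = 0.9875·(323.3/53.20) = 6.002 m/s.
Applying Bernoulli between the two ends and solving for P₂: P₂ = P₁ + ½ρ(v₁² − v₂²) − ρgΔh.
P₂ = 541800 + ½·1029·(0.9875² − 6.002²) − 1029·9.8·(+6.173) = 541800 + (-18030) − (62250) = 461500 Pa.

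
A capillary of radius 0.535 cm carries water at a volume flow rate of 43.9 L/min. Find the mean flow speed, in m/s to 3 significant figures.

Q = 43.9 L/min = 0.000732 m³/s.
v = Q/A = 0.000732 / 0.0000899 = 8.14 m/s.

v = 8.14 m/s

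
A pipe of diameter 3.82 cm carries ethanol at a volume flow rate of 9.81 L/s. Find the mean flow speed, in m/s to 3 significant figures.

Q = 9.81 L/s = 0.00981 m³/s.
v = Q/A = 0.00981 / 0.00115 = 8.56 m/s.

v = 8.56 m/s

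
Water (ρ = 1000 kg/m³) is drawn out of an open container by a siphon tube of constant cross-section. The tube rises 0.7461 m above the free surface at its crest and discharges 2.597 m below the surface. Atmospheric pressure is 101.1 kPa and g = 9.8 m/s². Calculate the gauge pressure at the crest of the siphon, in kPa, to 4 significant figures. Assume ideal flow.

P_gauge ≈ -32.76 kPa

The outlet speed comes from Torricelli: v = √(2g·2.597) = 7.135 m/s.
The bore is uniform, so the speed at the crest is the same v. Bernoulli surface→crest: P_atm = P_top + ½ρv² + ρg·h_top.
P_top = 101100 − ½·1000·7.135² − 1000·9.8·0.7461 = 68340 Pa. So P_gauge = P_top − P_atm = -32760 Pa.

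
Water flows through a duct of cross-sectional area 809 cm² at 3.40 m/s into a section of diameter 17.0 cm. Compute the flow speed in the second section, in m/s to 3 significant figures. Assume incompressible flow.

By continuity, v₂ = v₁·A₁/A₂ = 3.40·(809/227) = 12.1 m/s.

v₂ = 12.1 m/s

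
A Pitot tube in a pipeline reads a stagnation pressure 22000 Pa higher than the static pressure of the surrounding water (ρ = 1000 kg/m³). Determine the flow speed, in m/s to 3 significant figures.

6.63 m/s

Bernoulli between the free stream and the stagnation point: ½ρv² = P_stag − P_static.
v = √(2ΔP/ρ) = √(2·22000/1000) = 6.63 m/s.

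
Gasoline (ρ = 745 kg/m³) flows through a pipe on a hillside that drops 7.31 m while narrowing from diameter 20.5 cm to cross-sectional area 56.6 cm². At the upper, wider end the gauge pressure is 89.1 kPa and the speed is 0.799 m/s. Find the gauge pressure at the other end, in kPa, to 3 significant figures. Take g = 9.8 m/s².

P₂ = 135 kPa

Mass conservation (A₁v₁ = A₂v₂) gives v₂ = 0.799 × 330/56.6 = 4.66 m/s.
Bernoulli: P₁ + ½ρv₁² + ρg h₁ = P₂ + ½ρv₂² + ρg h₂, so P₂ = P₁ + ½ρ(v₁² − v₂²) − ρg(h₂ − h₁).
P₂ = 89100 + ½·745·(0.799² − 4.66²) − 745·9.8·(−7.31) = 89100 + (-7850) − (-53400) = 135000 Pa.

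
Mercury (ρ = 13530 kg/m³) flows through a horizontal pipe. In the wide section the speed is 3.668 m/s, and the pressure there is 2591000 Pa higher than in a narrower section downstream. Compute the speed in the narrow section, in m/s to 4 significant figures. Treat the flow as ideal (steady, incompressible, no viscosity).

v₂ = 19.91 m/s

Horizontal Bernoulli: P₁ + ½ρv₁² = P₂ + ½ρv₂², so v₂² = v₁² + 2(P₁ − P₂)/ρ.
v₂ = √(3.668² + 2·2591000/13530) = √(13.45 + 383.0) = 19.91 m/s.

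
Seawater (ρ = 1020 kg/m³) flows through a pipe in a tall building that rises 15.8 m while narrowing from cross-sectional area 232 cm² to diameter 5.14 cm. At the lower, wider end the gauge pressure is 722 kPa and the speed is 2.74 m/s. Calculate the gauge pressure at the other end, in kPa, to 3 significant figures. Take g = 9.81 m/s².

Continuity gives A₁v₁ = A₂v₂, so v₂ = (232 cm²)/(20.7 cm²) × 2.74 m/s = 30.6 m/s.
Applying Bernoulli between the two ends and solving for P₂: P₂ = P₁ + ½ρ(v₁² − v₂²) − ρgΔh.
P₂ = 722000 + ½·1020·(2.74² − 30.6²) − 1020·9.81·(+15.8) = 722000 + (-475000) − (158000) = 89100 Pa.

P₂ ≈ 89.1 kPa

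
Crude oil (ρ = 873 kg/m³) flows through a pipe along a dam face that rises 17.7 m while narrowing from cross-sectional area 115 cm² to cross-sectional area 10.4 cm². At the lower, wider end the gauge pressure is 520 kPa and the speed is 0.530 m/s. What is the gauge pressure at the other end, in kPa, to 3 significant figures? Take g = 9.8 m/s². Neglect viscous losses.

The volume flow rate is constant, so v₂ = (A₁/A₂)v₁ = (115/10.4)·0.530 = 5.86 m/s.
Energy conservation along the streamline gives P₂ = P₁ − ½ρ(v₂² − v₁²) − ρg(h₂ − h₁).
P₂ = 520000 + ½·873·(0.530² − 5.86²) − 873·9.8·(+17.7) = 520000 + (-14900) − (151000) = 354000 Pa.

354 kPa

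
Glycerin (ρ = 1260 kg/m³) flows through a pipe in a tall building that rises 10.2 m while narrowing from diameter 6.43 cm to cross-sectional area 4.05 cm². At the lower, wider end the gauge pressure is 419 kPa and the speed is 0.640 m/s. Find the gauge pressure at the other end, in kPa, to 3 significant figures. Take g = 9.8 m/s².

277 kPa

By continuity, v₂ = v₁·A₁/A₂ = 0.640·(32.5/4.05) = 5.13 m/s.
Bernoulli: P₁ + ½ρv₁² + ρg h₁ = P₂ + ½ρv₂² + ρg h₂, so P₂ = P₁ + ½ρ(v₁² − v₂²) − ρg(h₂ − h₁).
P₂ = 419000 + ½·1260·(0.640² − 5.13²) − 1260·9.8·(+10.2) = 419000 + (-16300) − (126000) = 277000 Pa.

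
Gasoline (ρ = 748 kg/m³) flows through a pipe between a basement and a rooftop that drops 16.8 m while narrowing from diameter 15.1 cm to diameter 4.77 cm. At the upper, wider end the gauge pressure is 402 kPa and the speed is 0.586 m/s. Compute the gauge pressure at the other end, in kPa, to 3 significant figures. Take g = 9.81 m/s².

P₂ ≈ 513 kPa

Continuity gives A₁v₁ = A₂v₂, so v₂ = (179 cm²)/(17.9 cm²) × 0.586 m/s = 5.87 m/s.
Bernoulli: P₁ + ½ρv₁² + ρg h₁ = P₂ + ½ρv₂² + ρg h₂, so P₂ = P₁ + ½ρ(v₁² − v₂²) − ρg(h₂ − h₁).
P₂ = 402000 + ½·748·(0.586² − 5.87²) − 748·9.81·(−16.8) = 402000 + (-12800) − (-123000) = 513000 Pa.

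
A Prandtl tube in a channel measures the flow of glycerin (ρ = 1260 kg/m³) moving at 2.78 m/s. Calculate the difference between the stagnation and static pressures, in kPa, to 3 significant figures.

At the stagnation point the flow is brought to rest, so Bernoulli gives P_stag − P_static = ½ρv².
ΔP = ½·1260·2.78² = 4870 Pa.

ΔP ≈ 4.87 kPa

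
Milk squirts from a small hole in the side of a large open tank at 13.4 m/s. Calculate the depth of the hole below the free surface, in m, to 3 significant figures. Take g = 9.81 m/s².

Torricelli: v = √(2gh), so h = v²/(2g).
h = 13.4²/(2·9.81) = 180/19.62 = 9.15 m.

h ≈ 9.15 m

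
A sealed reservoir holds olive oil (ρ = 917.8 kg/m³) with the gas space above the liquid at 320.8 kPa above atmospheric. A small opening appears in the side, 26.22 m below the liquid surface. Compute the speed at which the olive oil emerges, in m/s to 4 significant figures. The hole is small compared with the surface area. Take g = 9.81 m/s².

Take point 1 at the surface (v₁ ≈ 0) and point 2 at the hole (at atmospheric pressure). Bernoulli: P₁ + ρg h = P_atm + ½ρv₂².
With P₁ − P_atm = 320800 Pa, v₂ = √(2gh + 2ΔP/ρ) = √(2·9.81·26.22 + 2·320800/917.8) = 34.84 m/s.

v ≈ 34.84 m/s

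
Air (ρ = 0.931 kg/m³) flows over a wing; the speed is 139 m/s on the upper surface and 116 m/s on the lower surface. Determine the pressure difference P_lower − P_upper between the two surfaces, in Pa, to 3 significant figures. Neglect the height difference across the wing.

With negligible Δh, P + ½ρv² is constant, so P_low − P_up = ½ρ(v_up² − v_low²).
ΔP = ½·0.931·(139² − 116²) = 2730 Pa.

ΔP ≈ 2730 Pa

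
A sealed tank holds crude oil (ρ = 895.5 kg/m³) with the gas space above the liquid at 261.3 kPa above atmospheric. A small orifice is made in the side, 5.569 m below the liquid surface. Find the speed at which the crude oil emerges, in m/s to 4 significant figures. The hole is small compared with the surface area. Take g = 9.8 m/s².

Take point 1 at the surface (v₁ ≈ 0) and point 2 at the hole (at atmospheric pressure). Bernoulli: P₁ + ρg h = P_atm + ½ρv₂².
With P₁ − P_atm = 261300 Pa, v₂ = √(2gh + 2ΔP/ρ) = √(2·9.8·5.569 + 2·261300/895.5) = 26.32 m/s.

v ≈ 26.32 m/s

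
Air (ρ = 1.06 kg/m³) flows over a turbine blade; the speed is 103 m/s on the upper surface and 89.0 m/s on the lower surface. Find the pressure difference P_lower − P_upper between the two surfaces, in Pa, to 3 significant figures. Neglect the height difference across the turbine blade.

1420 Pa

With negligible Δh, P + ½ρv² is constant, so P_low − P_up = ½ρ(v_up² − v_low²).
ΔP = ½·1.06·(103² − 89.0²) = 1420 Pa.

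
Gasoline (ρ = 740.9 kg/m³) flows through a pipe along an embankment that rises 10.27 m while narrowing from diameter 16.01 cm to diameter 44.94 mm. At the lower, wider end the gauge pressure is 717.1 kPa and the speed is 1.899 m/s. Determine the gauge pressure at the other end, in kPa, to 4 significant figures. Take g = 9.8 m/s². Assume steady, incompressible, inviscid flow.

P₂ ≈ 428.7 kPa

The volume flow rate is constant, so v₂ = (A₁/A₂)v₁ = (201.3/15.86)·1.899 = 24.10 m/s.
Bernoulli: P₁ + ½ρv₁² + ρg h₁ = P₂ + ½ρv₂² + ρg h₂, so P₂ = P₁ + ½ρ(v₁² − v₂²) − ρg(h₂ − h₁).
P₂ = 717100 + ½·740.9·(1.899² − 24.10²) − 740.9·9.8·(+10.27) = 717100 + (-213800) − (74570) = 428700 Pa.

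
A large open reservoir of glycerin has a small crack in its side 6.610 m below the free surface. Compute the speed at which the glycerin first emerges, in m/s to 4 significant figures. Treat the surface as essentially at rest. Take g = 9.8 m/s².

Bernoulli from surface to hole (P equal, v_surface ≈ 0): v = √(2gh) = √(2×9.8×6.610) = 11.38 m/s.

v ≈ 11.38 m/s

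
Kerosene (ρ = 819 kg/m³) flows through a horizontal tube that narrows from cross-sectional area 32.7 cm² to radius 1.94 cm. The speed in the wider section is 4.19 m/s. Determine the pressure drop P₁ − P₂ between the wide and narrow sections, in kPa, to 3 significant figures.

ΔP ≈ 47.8 kPa

Mass conservation (A₁v₁ = A₂v₂) gives v₂ = 4.19 × 32.7/11.8 = 11.6 m/s.
Bernoulli (h₁ = h₂): P₁ − P₂ = ½ρ(v₂² − v₁²).
P₁ − P₂ = ½·819·(11.6² − 4.19²) = ½·819·117 = 47800 Pa.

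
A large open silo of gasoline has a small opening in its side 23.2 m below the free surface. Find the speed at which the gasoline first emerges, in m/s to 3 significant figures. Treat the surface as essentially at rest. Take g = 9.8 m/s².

21.3 m/s

The surface is effectively still and both ends are open, so ½v² = gh and v = √(2·9.8·23.2) = 21.3 m/s.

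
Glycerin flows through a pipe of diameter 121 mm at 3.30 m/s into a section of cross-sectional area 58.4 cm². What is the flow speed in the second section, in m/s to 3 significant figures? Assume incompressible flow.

6.50 m/s

Continuity gives A₁v₁ = A₂v₂, so v₂ = (115 cm²)/(58.4 cm²) × 3.30 m/s = 6.50 m/s.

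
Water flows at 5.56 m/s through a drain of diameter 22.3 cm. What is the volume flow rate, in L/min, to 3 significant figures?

Q = A·v = 0.0391 m² × 5.56 m/s = 0.217 m³/s.
Converting: 0.217 m³/s × 60000 = 13000 L/min.

Q ≈ 13000 L/min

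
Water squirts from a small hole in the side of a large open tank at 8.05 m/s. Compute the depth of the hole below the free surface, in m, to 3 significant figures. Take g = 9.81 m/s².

3.30 m

Inverting v = √(2gh) gives h = v² / 2g.
h = 8.05²/(2·9.81) = 64.8/19.62 = 3.30 m.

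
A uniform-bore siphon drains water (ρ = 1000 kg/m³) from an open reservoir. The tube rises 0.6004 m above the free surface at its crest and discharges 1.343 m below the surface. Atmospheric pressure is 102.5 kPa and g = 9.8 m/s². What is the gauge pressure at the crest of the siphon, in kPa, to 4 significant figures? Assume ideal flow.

P_gauge = -19.05 kPa

From the surface to the outlet (both open to atmosphere, surface at rest): v = √(2g·h_out) = √(2·9.8·1.343) = 5.131 m/s.
The bore is uniform, so the speed at the crest is the same v. Bernoulli surface→crest: P_atm = P_top + ½ρv² + ρg·h_top.
P_top = 102500 − ½·1000·5.131² − 1000·9.8·0.6004 = 83450 Pa. So P_gauge = P_top − P_atm = -19050 Pa.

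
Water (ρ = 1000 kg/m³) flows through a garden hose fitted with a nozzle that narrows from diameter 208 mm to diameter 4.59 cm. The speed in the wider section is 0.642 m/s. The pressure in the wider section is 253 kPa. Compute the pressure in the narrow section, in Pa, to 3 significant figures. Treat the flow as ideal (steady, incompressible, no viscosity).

By continuity, v₂ = v₁·A₁/A₂ = 0.642·(340/16.5) = 13.2 m/s.
Along the horizontal streamline, P + ½ρv² is constant.
P₂ = P₁ − ½ρ(v₂² − v₁²) = 253000 − ½·1000·(13.2² − 0.642²) = 253000 − 86700 = 166000 Pa.

P₂ ≈ 166000 Pa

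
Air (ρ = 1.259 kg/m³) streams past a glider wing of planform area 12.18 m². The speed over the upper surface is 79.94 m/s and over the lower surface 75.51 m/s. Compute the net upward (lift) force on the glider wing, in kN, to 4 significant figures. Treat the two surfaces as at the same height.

From P + ½ρv² = const at equal height, P_low − P_up = ½ρ(v_up² − v_low²).
ΔP = ½·1.259·(79.94² − 75.51²) = 433.5 Pa.
Lift = ΔP · A = 433.5 × 12.18 = 5280 N.

F ≈ 5.280 kN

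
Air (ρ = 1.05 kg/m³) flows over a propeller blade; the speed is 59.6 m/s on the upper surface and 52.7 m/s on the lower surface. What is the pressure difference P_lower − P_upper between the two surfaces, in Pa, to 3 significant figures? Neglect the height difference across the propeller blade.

Bernoulli (same height): P_lower − P_upper = ½ρ(v_upper² − v_lower²).
ΔP = ½·1.05·(59.6² − 52.7²) = 407 Pa.

407 Pa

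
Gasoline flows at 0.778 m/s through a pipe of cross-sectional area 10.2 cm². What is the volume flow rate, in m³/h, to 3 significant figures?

Q = A·v = 0.00102 m² × 0.778 m/s = 0.000794 m³/s.
Converting: 0.000794 m³/s × 3600 = 2.86 m³/h.

Q ≈ 2.86 m³/h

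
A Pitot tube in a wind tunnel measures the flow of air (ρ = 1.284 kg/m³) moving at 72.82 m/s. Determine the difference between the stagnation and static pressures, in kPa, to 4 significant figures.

Bernoulli between the free stream and the stagnation point: ½ρv² = P_stag − P_static.
ΔP = ½·1.284·72.82² = 3404 Pa.

ΔP = 3.404 kPa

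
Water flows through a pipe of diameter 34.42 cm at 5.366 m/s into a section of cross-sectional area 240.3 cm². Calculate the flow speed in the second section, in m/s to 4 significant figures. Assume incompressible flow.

v₂ = 20.78 m/s

By continuity, v₂ = v₁·A₁/A₂ = 5.366·(930.5/240.3) = 20.78 m/s.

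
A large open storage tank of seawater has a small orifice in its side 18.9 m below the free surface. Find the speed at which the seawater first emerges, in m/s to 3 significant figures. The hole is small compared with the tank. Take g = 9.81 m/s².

19.3 m/s

With the surface at rest and both surface and jet at atmospheric pressure, Bernoulli gives ρg h = ½ρv², so v = √(2gh) = √(2·9.81·18.9) = 19.3 m/s.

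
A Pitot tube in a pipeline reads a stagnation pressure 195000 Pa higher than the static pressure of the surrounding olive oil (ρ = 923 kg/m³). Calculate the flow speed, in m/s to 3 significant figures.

v ≈ 20.6 m/s

At the stagnation point the flow is brought to rest, so Bernoulli gives P_stag − P_static = ½ρv².
v = √(2ΔP/ρ) = √(2·195000/923) = 20.6 m/s.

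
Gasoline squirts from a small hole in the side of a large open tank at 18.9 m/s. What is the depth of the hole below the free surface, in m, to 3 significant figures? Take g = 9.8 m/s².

18.2 m

Torricelli: v = √(2gh), so h = v²/(2g).
h = 18.9²/(2·9.8) = 357/19.60 = 18.2 m.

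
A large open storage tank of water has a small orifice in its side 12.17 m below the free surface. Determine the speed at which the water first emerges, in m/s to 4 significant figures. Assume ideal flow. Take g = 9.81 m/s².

15.45 m/s

With the surface at rest and both surface and jet at atmospheric pressure, Bernoulli gives ρg h = ½ρv², so v = √(2gh) = √(2·9.81·12.17) = 15.45 m/s.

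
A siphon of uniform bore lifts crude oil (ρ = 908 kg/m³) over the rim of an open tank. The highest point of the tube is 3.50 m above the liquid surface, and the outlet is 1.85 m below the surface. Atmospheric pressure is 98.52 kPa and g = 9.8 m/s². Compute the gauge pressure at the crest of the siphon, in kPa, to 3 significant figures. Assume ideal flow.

From the surface to the outlet (both open to atmosphere, surface at rest): v = √(2g·h_out) = √(2·9.8·1.85) = 6.02 m/s.
With constant cross-section the crest speed equals v; applying Bernoulli from the surface up to the crest, P_top = P_atm − ½ρv² − ρg·h_top.
P_top = 98520 − ½·908·6.02² − 908·9.8·3.50 = 50900 Pa. So P_gauge = P_top − P_atm = -47600 Pa.

-47.6 kPa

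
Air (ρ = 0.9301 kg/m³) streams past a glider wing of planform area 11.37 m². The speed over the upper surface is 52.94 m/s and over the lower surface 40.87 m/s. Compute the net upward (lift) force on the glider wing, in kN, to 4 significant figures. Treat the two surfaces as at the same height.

F ≈ 5.987 kN

With equal heights on the two surfaces, Bernoulli gives P_lower − P_upper = ½ρ(v_upper² − v_lower²).
ΔP = ½·0.9301·(52.94² − 40.87²) = 526.6 Pa.
Lift = ΔP · A = 526.6 × 11.37 = 5987 N.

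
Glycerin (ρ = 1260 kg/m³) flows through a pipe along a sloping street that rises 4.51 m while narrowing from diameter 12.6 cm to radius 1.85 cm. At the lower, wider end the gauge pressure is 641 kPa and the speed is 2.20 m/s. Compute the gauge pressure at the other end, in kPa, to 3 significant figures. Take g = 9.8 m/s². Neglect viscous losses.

The volume flow rate is constant, so v₂ = (A₁/A₂)v₁ = (125/10.8)·2.20 = 25.5 m/s.
Bernoulli: P₁ + ½ρv₁² + ρg h₁ = P₂ + ½ρv₂² + ρg h₂, so P₂ = P₁ + ½ρ(v₁² − v₂²) − ρg(h₂ − h₁).
P₂ = 641000 + ½·1260·(2.20² − 25.5²) − 1260·9.8·(+4.51) = 641000 + (-407000) − (55700) = 178000 Pa.

178 kPa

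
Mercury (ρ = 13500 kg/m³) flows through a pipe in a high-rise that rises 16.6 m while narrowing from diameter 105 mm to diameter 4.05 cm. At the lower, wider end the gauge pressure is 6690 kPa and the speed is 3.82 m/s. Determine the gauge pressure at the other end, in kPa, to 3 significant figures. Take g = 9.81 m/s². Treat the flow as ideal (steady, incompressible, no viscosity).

Mass conservation (A₁v₁ = A₂v₂) gives v₂ = 3.82 × 86.6/12.9 = 25.7 m/s.
Energy conservation along the streamline gives P₂ = P₁ − ½ρ(v₂² − v₁²) − ρg(h₂ − h₁).
P₂ = 6690000 + ½·13500·(3.82² − 25.7²) − 13500·9.81·(+16.6) = 6690000 + (-4350000) − (2200000) = 140000 Pa.

P₂ = 140 kPa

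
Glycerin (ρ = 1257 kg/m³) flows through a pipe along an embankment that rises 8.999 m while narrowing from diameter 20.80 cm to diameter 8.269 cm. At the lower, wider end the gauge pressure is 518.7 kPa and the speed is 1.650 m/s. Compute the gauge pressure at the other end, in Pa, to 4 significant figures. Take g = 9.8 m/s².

The volume flow rate is constant, so v₂ = (A₁/A₂)v₁ = (339.8/53.70)·1.650 = 10.44 m/s.
Applying Bernoulli between the two ends and solving for P₂: P₂ = P₁ + ½ρ(v₁² − v₂²) − ρgΔh.
P₂ = 518700 + ½·1257·(1.650² − 10.44²) − 1257·9.8·(+8.999) = 518700 + (-66790) − (110900) = 341100 Pa.

341100 Pa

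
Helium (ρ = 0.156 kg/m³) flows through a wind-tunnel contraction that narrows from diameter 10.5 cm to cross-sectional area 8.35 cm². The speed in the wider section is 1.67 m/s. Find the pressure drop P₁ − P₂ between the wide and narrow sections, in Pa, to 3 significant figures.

ΔP ≈ 23.2 Pa

By continuity, v₂ = v₁·A₁/A₂ = 1.67·(86.6/8.35) = 17.3 m/s.
The pipe is horizontal, so Bernoulli reduces to P₁ + ½ρv₁² = P₂ + ½ρv₂².
P₁ − P₂ = ½·0.156·(17.3² − 1.67²) = ½·0.156·297 = 23.2 Pa.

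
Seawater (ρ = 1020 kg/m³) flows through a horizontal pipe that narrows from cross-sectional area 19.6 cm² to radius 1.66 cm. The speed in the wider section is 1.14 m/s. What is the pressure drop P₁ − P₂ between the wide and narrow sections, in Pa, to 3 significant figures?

Mass conservation (A₁v₁ = A₂v₂) gives v₂ = 1.14 × 19.6/8.66 = 2.58 m/s.
With no height change, Bernoulli's equation is P₁ + ½ρv₁² = P₂ + ½ρv₂².
P₁ − P₂ = ½·1020·(2.58² − 1.14²) = ½·1020·5.36 = 2730 Pa.

ΔP ≈ 2730 Pa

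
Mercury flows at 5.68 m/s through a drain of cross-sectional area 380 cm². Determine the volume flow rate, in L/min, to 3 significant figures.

Q = A·v = 0.0380 m² × 5.68 m/s = 0.216 m³/s.
Converting: 0.216 m³/s × 60000 = 13000 L/min.

Q = 13000 L/min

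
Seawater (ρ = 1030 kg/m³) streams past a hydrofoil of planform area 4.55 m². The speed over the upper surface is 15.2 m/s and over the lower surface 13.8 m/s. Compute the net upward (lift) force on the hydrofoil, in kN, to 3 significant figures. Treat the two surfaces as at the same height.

F ≈ 95.1 kN

The faster flow above has the lower pressure; Bernoulli (same height) gives ΔP = ½ρ(v_up² − v_low²).
ΔP = ½·1030·(15.2² − 13.8²) = 20900 Pa.
Lift = ΔP · A = 20900 × 4.55 = 95100 N.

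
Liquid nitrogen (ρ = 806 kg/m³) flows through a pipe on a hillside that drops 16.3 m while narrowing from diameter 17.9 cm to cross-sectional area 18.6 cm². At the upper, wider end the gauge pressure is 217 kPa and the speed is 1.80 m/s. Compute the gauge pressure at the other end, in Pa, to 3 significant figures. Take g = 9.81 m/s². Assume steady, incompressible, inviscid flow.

P₂ ≈ 108000 Pa

Mass conservation (A₁v₁ = A₂v₂) gives v₂ = 1.80 × 252/18.6 = 24.4 m/s.
Energy conservation along the streamline gives P₂ = P₁ − ½ρ(v₂² − v₁²) − ρg(h₂ − h₁).
P₂ = 217000 + ½·806·(1.80² − 24.4²) − 806·9.81·(−16.3) = 217000 + (-238000) − (-129000) = 108000 Pa.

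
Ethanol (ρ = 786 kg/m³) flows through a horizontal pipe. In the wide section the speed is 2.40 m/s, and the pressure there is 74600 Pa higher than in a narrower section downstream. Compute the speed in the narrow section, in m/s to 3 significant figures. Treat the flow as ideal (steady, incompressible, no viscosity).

v₂ ≈ 14.0 m/s

With h₁ = h₂, rearranging Bernoulli gives v₂ = √(v₁² + 2ΔP/ρ).
v₂ = √(2.40² + 2·74600/786) = √(5.76 + 190) = 14.0 m/s.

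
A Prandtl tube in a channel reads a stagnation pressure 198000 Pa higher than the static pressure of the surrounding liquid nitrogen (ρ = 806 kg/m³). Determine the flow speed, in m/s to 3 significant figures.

The dynamic pressure equals the rise in static pressure at the stagnation point: ΔP = ½ρv².
v = √(2ΔP/ρ) = √(2·198000/806) = 22.2 m/s.

v ≈ 22.2 m/s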